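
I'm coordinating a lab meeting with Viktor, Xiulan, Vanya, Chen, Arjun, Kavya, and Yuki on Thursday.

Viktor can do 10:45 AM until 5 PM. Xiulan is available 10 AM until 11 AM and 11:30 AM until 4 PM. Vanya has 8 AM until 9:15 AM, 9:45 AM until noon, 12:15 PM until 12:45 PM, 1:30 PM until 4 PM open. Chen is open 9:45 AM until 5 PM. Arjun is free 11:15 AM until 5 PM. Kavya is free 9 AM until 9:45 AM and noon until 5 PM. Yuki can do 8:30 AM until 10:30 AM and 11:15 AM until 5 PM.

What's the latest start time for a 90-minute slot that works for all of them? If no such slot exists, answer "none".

14:30

Viktor ∩ Xiulan: 10:45-11:00, 11:30-16:00.
Viktor ∩ Xiulan ∩ Vanya: 10:45-11:00, 11:30-12:00, 12:15-12:45, 13:30-16:00.
Viktor ∩ Xiulan ∩ Vanya ∩ Chen: 10:45-11:00, 11:30-12:00, 12:15-12:45, 13:30-16:00.
Viktor ∩ Xiulan ∩ Vanya ∩ Chen ∩ Arjun: 11:30-12:00, 12:15-12:45, 13:30-16:00.
Viktor ∩ Xiulan ∩ Vanya ∩ Chen ∩ Arjun ∩ Kavya: 12:15-12:45, 13:30-16:00.
Viktor ∩ Xiulan ∩ Vanya ∩ Chen ∩ Arjun ∩ Kavya ∩ Yuki: 12:15-12:45, 13:30-16:00.
So the common availability across everyone is 12:15-12:45, 13:30-16:00.
The last common window of at least 90 minutes is 13:30-16:00; a 90-minute meeting can start as late as 14:30 and still end by 16:00.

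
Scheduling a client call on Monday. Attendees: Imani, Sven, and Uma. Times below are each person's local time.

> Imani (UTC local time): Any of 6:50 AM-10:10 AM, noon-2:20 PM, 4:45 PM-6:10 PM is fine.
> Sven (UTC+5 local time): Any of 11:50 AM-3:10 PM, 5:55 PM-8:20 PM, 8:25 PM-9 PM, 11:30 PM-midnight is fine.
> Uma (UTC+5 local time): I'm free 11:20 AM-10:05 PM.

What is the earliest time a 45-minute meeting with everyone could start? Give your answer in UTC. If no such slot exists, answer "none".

06:50

Imani in UTC: 06:50-10:10, 12:00-14:20, 16:45-18:10.
Sven in UTC: 06:50-10:10, 12:55-15:20, 15:25-16:00, 18:30-19:00 (subtract 5h to convert from UTC+5).
Uma in UTC: 06:20-17:05 (subtract 5h to convert from UTC+5).
Imani ∩ Sven: 06:50-10:10, 12:55-14:20.
Imani ∩ Sven ∩ Uma: 06:50-10:10, 12:55-14:20.
The first common window of at least 45 minutes is 06:50-10:10, so the earliest start is 06:50.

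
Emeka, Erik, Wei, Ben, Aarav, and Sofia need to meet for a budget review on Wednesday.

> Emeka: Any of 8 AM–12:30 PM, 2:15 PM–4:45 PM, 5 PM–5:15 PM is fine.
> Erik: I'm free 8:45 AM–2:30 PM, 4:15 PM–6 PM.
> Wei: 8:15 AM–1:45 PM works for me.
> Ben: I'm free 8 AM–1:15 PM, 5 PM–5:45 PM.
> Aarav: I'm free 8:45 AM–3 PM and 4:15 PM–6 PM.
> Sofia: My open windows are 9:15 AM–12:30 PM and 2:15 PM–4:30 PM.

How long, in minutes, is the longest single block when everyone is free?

Emeka ∩ Erik: 08:45-12:30, 14:15-14:30, 16:15-16:45, 17:00-17:15.
Emeka ∩ Erik ∩ Wei: 08:45-12:30.
Emeka ∩ Erik ∩ Wei ∩ Ben: 08:45-12:30.
Emeka ∩ Erik ∩ Wei ∩ Ben ∩ Aarav: 08:45-12:30.
Emeka ∩ Erik ∩ Wei ∩ Ben ∩ Aarav ∩ Sofia: 09:15-12:30.
So the common availability across everyone is 09:15-12:30.
The longest is 09:15-12:30 at 195 minutes.

195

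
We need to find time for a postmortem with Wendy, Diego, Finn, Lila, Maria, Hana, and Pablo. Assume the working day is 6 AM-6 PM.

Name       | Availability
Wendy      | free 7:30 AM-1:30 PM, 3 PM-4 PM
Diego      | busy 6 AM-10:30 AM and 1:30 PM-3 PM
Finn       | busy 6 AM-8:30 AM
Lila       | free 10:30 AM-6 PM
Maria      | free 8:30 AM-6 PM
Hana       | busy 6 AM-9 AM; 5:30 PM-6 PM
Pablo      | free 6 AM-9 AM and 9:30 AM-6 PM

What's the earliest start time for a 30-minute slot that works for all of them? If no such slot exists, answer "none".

10:30

Wendy free: 07:30-13:30, 15:00-16:00.
Diego free: 10:30-13:30, 15:00-18:00 (invert busy blocks within the working day).
Finn free: 08:30-18:00 (invert busy blocks within the working day).
Lila free: 10:30-18:00.
Maria free: 08:30-18:00.
Hana free: 09:00-17:30 (invert busy blocks within the working day).
Pablo free: 06:00-09:00, 09:30-18:00.
Wendy ∩ Diego: 10:30-13:30, 15:00-16:00.
Wendy ∩ Diego ∩ Finn: 10:30-13:30, 15:00-16:00.
Wendy ∩ Diego ∩ Finn ∩ Lila: 10:30-13:30, 15:00-16:00.
Wendy ∩ Diego ∩ Finn ∩ Lila ∩ Maria: 10:30-13:30, 15:00-16:00.
Wendy ∩ Diego ∩ Finn ∩ Lila ∩ Maria ∩ Hana: 10:30-13:30, 15:00-16:00.
Wendy ∩ Diego ∩ Finn ∩ Lila ∩ Maria ∩ Hana ∩ Pablo: 10:30-13:30, 15:00-16:00.
The first common window of at least 30 minutes is 10:30-13:30, so the earliest start is 10:30.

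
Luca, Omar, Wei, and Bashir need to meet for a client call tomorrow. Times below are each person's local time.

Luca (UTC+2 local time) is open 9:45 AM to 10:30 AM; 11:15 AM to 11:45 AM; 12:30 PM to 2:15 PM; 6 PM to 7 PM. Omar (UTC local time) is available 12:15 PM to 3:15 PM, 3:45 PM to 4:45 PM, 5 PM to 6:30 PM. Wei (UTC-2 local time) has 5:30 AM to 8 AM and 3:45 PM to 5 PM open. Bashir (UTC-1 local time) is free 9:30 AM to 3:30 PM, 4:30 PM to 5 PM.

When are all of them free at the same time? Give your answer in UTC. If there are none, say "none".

none

Luca in UTC: 07:45-08:30, 09:15-09:45, 10:30-12:15, 16:00-17:00 (subtract 2h to convert from UTC+2).
Omar in UTC: 12:15-15:15, 15:45-16:45, 17:00-18:30.
Wei in UTC: 07:30-10:00, 17:45-19:00 (add 2h to convert from UTC-2).
Bashir in UTC: 10:30-16:30, 17:30-18:00 (add 1h to convert from UTC-1).
Luca ∩ Omar: 16:00-16:45.
Luca ∩ Omar ∩ Wei: ∅.
Luca ∩ Omar ∩ Wei ∩ Bashir: ∅.
There is no time when everyone is free.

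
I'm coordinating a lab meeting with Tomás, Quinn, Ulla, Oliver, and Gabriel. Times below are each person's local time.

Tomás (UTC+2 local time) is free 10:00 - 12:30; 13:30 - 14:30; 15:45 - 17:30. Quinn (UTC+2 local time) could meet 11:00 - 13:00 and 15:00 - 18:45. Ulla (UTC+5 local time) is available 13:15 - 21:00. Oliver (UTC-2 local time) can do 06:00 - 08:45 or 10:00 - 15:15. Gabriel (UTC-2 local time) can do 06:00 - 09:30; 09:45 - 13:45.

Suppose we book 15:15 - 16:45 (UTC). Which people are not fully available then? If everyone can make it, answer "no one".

Tomás in UTC: 08:00-10:30, 11:30-12:30, 13:45-15:30 (subtract 2h to convert from UTC+2).
Quinn in UTC: 09:00-11:00, 13:00-16:45 (subtract 2h to convert from UTC+2).
Ulla in UTC: 08:15-16:00 (subtract 5h to convert from UTC+5).
Oliver in UTC: 08:00-10:45, 12:00-17:15 (add 2h to convert from UTC-2).
Gabriel in UTC: 08:00-11:30, 11:45-15:45 (add 2h to convert from UTC-2).
Tomás: not fully free for 15:15-16:45. Quinn: free for 15:15-16:45. Ulla: not fully free for 15:15-16:45. Oliver: free for 15:15-16:45. Gabriel: not fully free for 15:15-16:45.

Gabriel, Tomás, Ulla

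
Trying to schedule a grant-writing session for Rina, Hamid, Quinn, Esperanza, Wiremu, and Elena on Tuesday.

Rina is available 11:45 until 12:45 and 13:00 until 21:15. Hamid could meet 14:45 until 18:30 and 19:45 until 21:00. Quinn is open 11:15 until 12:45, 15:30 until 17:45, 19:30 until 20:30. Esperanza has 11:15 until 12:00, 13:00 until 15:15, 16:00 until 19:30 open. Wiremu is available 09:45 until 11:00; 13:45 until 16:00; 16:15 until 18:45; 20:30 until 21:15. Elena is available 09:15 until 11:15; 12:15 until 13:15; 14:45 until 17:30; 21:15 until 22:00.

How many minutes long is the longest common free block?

75

Rina ∩ Hamid: 14:45-18:30, 19:45-21:00.
Rina ∩ Hamid ∩ Quinn: 15:30-17:45, 19:45-20:30.
Rina ∩ Hamid ∩ Quinn ∩ Esperanza: 16:00-17:45.
Rina ∩ Hamid ∩ Quinn ∩ Esperanza ∩ Wiremu: 16:15-17:45.
Rina ∩ Hamid ∩ Quinn ∩ Esperanza ∩ Wiremu ∩ Elena: 16:15-17:30.
The longest is 16:15-17:30 at 75 minutes.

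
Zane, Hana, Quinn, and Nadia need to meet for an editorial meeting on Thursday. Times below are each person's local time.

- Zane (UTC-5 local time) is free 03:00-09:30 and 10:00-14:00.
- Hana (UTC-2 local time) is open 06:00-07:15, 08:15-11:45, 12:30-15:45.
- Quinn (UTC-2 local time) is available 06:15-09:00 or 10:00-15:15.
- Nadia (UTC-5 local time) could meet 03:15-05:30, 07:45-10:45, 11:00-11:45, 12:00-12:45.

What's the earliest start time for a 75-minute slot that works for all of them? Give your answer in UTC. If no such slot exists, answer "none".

Zane in UTC: 08:00-14:30, 15:00-19:00 (add 5h to convert from UTC-5).
Hana in UTC: 08:00-09:15, 10:15-13:45, 14:30-17:45 (add 2h to convert from UTC-2).
Quinn in UTC: 08:15-11:00, 12:00-17:15 (add 2h to convert from UTC-2).
Nadia in UTC: 08:15-10:30, 12:45-15:45, 16:00-16:45, 17:00-17:45 (add 5h to convert from UTC-5).
Zane ∩ Hana: 08:00-09:15, 10:15-13:45, 15:00-17:45.
Zane ∩ Hana ∩ Quinn: 08:15-09:15, 10:15-11:00, 12:00-13:45, 15:00-17:15.
Zane ∩ Hana ∩ Quinn ∩ Nadia: 08:15-09:15, 10:15-10:30, 12:45-13:45, 15:00-15:45, 16:00-16:45, 17:00-17:15.
No common window is at least 75 minutes long.

none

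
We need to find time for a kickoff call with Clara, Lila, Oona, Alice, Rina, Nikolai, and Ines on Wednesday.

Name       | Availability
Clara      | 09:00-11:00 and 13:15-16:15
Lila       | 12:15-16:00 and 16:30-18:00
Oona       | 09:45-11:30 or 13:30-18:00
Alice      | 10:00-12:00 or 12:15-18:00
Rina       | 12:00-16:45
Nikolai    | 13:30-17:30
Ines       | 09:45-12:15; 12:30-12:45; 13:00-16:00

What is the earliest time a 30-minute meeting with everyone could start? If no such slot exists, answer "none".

Clara ∩ Lila: 13:15-16:00.
Clara ∩ Lila ∩ Oona: 13:30-16:00.
Clara ∩ Lila ∩ Oona ∩ Alice: 13:30-16:00.
Clara ∩ Lila ∩ Oona ∩ Alice ∩ Rina: 13:30-16:00.
Clara ∩ Lila ∩ Oona ∩ Alice ∩ Rina ∩ Nikolai: 13:30-16:00.
Clara ∩ Lila ∩ Oona ∩ Alice ∩ Rina ∩ Nikolai ∩ Ines: 13:30-16:00.
The first common window of at least 30 minutes is 13:30-16:00, so the earliest start is 13:30.

13:30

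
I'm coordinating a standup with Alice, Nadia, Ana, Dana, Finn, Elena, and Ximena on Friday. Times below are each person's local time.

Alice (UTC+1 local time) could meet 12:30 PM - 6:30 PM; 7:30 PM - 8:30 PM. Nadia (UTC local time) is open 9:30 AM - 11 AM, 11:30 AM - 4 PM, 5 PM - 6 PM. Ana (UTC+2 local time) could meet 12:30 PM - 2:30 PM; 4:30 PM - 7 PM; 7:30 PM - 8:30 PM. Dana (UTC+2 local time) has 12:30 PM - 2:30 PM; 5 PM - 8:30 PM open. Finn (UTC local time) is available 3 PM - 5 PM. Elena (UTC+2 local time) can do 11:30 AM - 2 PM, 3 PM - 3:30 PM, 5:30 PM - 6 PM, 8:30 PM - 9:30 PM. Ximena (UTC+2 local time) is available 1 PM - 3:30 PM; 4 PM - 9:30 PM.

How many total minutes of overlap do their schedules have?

30

Alice in UTC: 11:30-17:30, 18:30-19:30 (subtract 1h to convert from UTC+1).
Nadia in UTC: 09:30-11:00, 11:30-16:00, 17:00-18:00.
Ana in UTC: 10:30-12:30, 14:30-17:00, 17:30-18:30 (subtract 2h to convert from UTC+2).
Dana in UTC: 10:30-12:30, 15:00-18:30 (subtract 2h to convert from UTC+2).
Finn in UTC: 15:00-17:00.
Elena in UTC: 09:30-12:00, 13:00-13:30, 15:30-16:00, 18:30-19:30 (subtract 2h to convert from UTC+2).
Ximena in UTC: 11:00-13:30, 14:00-19:30 (subtract 2h to convert from UTC+2).
Alice ∩ Nadia: 11:30-16:00, 17:00-17:30.
Alice ∩ Nadia ∩ Ana: 11:30-12:30, 14:30-16:00.
Alice ∩ Nadia ∩ Ana ∩ Dana: 11:30-12:30, 15:00-16:00.
Alice ∩ Nadia ∩ Ana ∩ Dana ∩ Finn: 15:00-16:00.
Alice ∩ Nadia ∩ Ana ∩ Dana ∩ Finn ∩ Elena: 15:30-16:00.
Alice ∩ Nadia ∩ Ana ∩ Dana ∩ Finn ∩ Elena ∩ Ximena: 15:30-16:00.
Those are the intersection windows.
That's a single block of 30 minutes.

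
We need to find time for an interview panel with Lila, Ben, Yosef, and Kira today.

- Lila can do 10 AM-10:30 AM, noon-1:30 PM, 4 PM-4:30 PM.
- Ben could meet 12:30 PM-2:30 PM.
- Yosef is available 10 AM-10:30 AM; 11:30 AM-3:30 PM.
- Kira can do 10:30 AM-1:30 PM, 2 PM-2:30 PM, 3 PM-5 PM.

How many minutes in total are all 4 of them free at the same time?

Lila ∩ Ben: 12:30-13:30.
Lila ∩ Ben ∩ Yosef: 12:30-13:30.
Lila ∩ Ben ∩ Yosef ∩ Kira: 12:30-13:30.
That's a single block of 60 minutes.

60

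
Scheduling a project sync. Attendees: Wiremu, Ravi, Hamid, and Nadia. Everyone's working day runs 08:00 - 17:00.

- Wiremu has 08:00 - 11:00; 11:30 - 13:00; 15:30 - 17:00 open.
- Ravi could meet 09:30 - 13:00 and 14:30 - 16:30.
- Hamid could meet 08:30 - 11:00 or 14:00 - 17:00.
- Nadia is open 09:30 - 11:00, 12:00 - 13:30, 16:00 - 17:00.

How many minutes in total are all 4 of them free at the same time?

120

Wiremu ∩ Ravi: 09:30-11:00, 11:30-13:00, 15:30-16:30.
Wiremu ∩ Ravi ∩ Hamid: 09:30-11:00, 15:30-16:30.
Wiremu ∩ Ravi ∩ Hamid ∩ Nadia: 09:30-11:00, 16:00-16:30.
Summing the common windows: 90 + 30 = 120 minutes.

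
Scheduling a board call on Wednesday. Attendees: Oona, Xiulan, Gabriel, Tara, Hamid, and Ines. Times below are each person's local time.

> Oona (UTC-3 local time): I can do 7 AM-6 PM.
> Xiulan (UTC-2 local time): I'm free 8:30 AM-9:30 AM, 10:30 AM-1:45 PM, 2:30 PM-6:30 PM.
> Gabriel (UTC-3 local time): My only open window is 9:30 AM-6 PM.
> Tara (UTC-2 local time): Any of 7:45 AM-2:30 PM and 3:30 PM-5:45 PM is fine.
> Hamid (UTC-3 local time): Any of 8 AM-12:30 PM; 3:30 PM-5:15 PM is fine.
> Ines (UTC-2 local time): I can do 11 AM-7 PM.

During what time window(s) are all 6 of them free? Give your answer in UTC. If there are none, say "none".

Oona in UTC: 10:00-21:00 (add 3h to convert from UTC-3).
Xiulan in UTC: 10:30-11:30, 12:30-15:45, 16:30-20:30 (add 2h to convert from UTC-2).
Gabriel in UTC: 12:30-21:00 (add 3h to convert from UTC-3).
Tara in UTC: 09:45-16:30, 17:30-19:45 (add 2h to convert from UTC-2).
Hamid in UTC: 11:00-15:30, 18:30-20:15 (add 3h to convert from UTC-3).
Ines in UTC: 13:00-21:00 (add 2h to convert from UTC-2).
Oona ∩ Xiulan: 10:30-11:30, 12:30-15:45, 16:30-20:30.
Oona ∩ Xiulan ∩ Gabriel: 12:30-15:45, 16:30-20:30.
Oona ∩ Xiulan ∩ Gabriel ∩ Tara: 12:30-15:45, 17:30-19:45.
Oona ∩ Xiulan ∩ Gabriel ∩ Tara ∩ Hamid: 12:30-15:30, 18:30-19:45.
Oona ∩ Xiulan ∩ Gabriel ∩ Tara ∩ Hamid ∩ Ines: 13:00-15:30, 18:30-19:45.

13:00-15:30, 18:30-19:45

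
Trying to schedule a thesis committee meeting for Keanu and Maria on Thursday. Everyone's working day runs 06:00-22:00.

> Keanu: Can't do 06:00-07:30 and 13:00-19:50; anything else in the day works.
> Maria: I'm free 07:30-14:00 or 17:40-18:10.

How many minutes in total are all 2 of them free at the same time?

Keanu free: 07:30-13:00, 19:50-22:00 (invert busy blocks within the working day).
Maria free: 07:30-14:00, 17:40-18:10.
Keanu ∩ Maria: 07:30-13:00.
That's a single block of 330 minutes.

330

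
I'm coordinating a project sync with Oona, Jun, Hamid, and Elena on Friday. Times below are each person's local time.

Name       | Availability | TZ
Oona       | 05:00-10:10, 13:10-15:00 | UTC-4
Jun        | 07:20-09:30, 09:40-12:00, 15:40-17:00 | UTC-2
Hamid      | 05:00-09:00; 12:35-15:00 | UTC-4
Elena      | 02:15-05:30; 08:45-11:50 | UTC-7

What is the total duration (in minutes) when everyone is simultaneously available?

Oona in UTC: 09:00-14:10, 17:10-19:00 (add 4h to convert from UTC-4).
Jun in UTC: 09:20-11:30, 11:40-14:00, 17:40-19:00 (add 2h to convert from UTC-2).
Hamid in UTC: 09:00-13:00, 16:35-19:00 (add 4h to convert from UTC-4).
Elena in UTC: 09:15-12:30, 15:45-18:50 (add 7h to convert from UTC-7).
Oona ∩ Jun: 09:20-11:30, 11:40-14:00, 17:40-19:00.
Oona ∩ Jun ∩ Hamid: 09:20-11:30, 11:40-13:00, 17:40-19:00.
Oona ∩ Jun ∩ Hamid ∩ Elena: 09:20-11:30, 11:40-12:30, 17:40-18:50.
Those are the intersection windows.
Summing the common windows: 130 + 50 + 70 = 250 minutes.

250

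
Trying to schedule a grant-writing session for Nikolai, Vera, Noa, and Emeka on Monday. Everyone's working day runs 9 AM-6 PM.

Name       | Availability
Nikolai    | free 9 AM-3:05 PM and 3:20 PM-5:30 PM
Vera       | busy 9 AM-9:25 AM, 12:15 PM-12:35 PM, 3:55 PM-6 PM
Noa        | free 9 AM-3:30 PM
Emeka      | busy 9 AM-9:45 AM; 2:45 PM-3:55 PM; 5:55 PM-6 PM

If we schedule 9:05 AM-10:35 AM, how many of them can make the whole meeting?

2

Nikolai free: 09:00-15:05, 15:20-17:30.
Vera free: 09:25-12:15, 12:35-15:55 (invert busy blocks within the working day).
Noa free: 09:00-15:30.
Emeka free: 09:45-14:45, 15:55-17:55 (invert busy blocks within the working day).
Nikolai and Noa can make the full 09:05-10:35 slot — that's 2.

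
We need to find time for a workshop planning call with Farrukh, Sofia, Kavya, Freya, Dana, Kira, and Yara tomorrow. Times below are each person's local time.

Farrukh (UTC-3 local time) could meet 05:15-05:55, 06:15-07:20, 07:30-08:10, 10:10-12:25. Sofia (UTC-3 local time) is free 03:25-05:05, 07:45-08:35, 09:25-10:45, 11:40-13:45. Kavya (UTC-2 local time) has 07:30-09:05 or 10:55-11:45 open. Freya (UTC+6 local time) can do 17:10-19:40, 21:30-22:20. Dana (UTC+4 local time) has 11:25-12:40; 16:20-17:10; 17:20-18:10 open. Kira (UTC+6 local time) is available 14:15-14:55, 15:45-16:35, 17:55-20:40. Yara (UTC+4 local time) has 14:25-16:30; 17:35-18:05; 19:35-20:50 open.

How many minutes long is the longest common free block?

5

Farrukh in UTC: 08:15-08:55, 09:15-10:20, 10:30-11:10, 13:10-15:25 (add 3h to convert from UTC-3).
Sofia in UTC: 06:25-08:05, 10:45-11:35, 12:25-13:45, 14:40-16:45 (add 3h to convert from UTC-3).
Kavya in UTC: 09:30-11:05, 12:55-13:45 (add 2h to convert from UTC-2).
Freya in UTC: 11:10-13:40, 15:30-16:20 (subtract 6h to convert from UTC+6).
Dana in UTC: 07:25-08:40, 12:20-13:10, 13:20-14:10 (subtract 4h to convert from UTC+4).
Kira in UTC: 08:15-08:55, 09:45-10:35, 11:55-14:40 (subtract 6h to convert from UTC+6).
Yara in UTC: 10:25-12:30, 13:35-14:05, 15:35-16:50 (subtract 4h to convert from UTC+4).
Farrukh ∩ Sofia: 10:45-11:10, 13:10-13:45, 14:40-15:25.
Farrukh ∩ Sofia ∩ Kavya: 10:45-11:05, 13:10-13:45.
Farrukh ∩ Sofia ∩ Kavya ∩ Freya: 13:10-13:40.
Farrukh ∩ Sofia ∩ Kavya ∩ Freya ∩ Dana: 13:20-13:40.
Farrukh ∩ Sofia ∩ Kavya ∩ Freya ∩ Dana ∩ Kira: 13:20-13:40.
Farrukh ∩ Sofia ∩ Kavya ∩ Freya ∩ Dana ∩ Kira ∩ Yara: 13:35-13:40.
So the common availability across everyone is 13:35-13:40.
The longest is 13:35-13:40 at 5 minutes.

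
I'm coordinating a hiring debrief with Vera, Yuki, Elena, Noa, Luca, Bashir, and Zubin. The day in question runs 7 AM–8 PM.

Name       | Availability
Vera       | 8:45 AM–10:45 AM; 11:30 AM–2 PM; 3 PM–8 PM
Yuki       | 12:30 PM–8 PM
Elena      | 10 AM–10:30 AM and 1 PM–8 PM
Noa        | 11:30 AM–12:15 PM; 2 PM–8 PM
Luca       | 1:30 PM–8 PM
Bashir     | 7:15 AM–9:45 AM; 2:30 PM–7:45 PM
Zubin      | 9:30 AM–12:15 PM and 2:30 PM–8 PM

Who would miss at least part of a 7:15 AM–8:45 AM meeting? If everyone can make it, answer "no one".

Vera: not fully free for 07:15-08:45. Yuki: not fully free for 07:15-08:45. Elena: not fully free for 07:15-08:45. Noa: not fully free for 07:15-08:45. Luca: not fully free for 07:15-08:45. Bashir: free for 07:15-08:45. Zubin: not fully free for 07:15-08:45.

Elena, Luca, Noa, Vera, Yuki, Zubin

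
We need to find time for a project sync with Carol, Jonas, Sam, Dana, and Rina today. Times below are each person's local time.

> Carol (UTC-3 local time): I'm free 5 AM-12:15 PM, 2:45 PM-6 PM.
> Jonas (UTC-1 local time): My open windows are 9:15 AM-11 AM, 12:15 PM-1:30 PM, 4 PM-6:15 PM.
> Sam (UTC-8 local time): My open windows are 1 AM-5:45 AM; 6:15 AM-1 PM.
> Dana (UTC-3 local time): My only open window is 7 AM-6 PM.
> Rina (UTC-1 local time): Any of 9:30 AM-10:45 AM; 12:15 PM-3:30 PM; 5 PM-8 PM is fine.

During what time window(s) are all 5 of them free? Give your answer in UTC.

Carol in UTC: 08:00-15:15, 17:45-21:00 (add 3h to convert from UTC-3).
Jonas in UTC: 10:15-12:00, 13:15-14:30, 17:00-19:15 (add 1h to convert from UTC-1).
Sam in UTC: 09:00-13:45, 14:15-21:00 (add 8h to convert from UTC-8).
Dana in UTC: 10:00-21:00 (add 3h to convert from UTC-3).
Rina in UTC: 10:30-11:45, 13:15-16:30, 18:00-21:00 (add 1h to convert from UTC-1).
Carol ∩ Jonas: 10:15-12:00, 13:15-14:30, 17:45-19:15.
Carol ∩ Jonas ∩ Sam: 10:15-12:00, 13:15-13:45, 14:15-14:30, 17:45-19:15.
Carol ∩ Jonas ∩ Sam ∩ Dana: 10:15-12:00, 13:15-13:45, 14:15-14:30, 17:45-19:15.
Carol ∩ Jonas ∩ Sam ∩ Dana ∩ Rina: 10:30-11:45, 13:15-13:45, 14:15-14:30, 18:00-19:15.
So the common availability across everyone is 10:30-11:45, 13:15-13:45, 14:15-14:30, 18:00-19:15.

10:30-11:45, 13:15-13:45, 14:15-14:30, 18:00-19:15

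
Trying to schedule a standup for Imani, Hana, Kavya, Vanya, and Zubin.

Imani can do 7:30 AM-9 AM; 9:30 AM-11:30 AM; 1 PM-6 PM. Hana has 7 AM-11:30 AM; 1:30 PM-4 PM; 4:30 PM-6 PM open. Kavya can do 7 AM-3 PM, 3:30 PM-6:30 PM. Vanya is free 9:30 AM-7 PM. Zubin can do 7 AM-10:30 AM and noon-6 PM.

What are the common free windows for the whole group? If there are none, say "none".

09:30-10:30, 13:30-15:00, 15:30-16:00, 16:30-18:00

Imani ∩ Hana: 07:30-09:00, 09:30-11:30, 13:30-16:00, 16:30-18:00.
Imani ∩ Hana ∩ Kavya: 07:30-09:00, 09:30-11:30, 13:30-15:00, 15:30-16:00, 16:30-18:00.
Imani ∩ Hana ∩ Kavya ∩ Vanya: 09:30-11:30, 13:30-15:00, 15:30-16:00, 16:30-18:00.
Imani ∩ Hana ∩ Kavya ∩ Vanya ∩ Zubin: 09:30-10:30, 13:30-15:00, 15:30-16:00, 16:30-18:00.
Those are the intersection windows.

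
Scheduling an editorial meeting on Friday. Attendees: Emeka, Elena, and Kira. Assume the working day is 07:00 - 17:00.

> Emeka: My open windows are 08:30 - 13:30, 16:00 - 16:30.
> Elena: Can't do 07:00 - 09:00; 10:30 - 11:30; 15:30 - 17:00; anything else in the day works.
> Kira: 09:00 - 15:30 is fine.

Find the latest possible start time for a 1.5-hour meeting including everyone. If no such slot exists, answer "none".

Emeka free: 08:30-13:30, 16:00-16:30.
Elena free: 09:00-10:30, 11:30-15:30 (invert busy blocks within the working day).
Kira free: 09:00-15:30.
Emeka ∩ Elena: 09:00-10:30, 11:30-13:30.
Emeka ∩ Elena ∩ Kira: 09:00-10:30, 11:30-13:30.
The last common window of at least 90 minutes is 11:30-13:30; a 90-minute meeting can start as late as 12:00 and still end by 13:30.

12:00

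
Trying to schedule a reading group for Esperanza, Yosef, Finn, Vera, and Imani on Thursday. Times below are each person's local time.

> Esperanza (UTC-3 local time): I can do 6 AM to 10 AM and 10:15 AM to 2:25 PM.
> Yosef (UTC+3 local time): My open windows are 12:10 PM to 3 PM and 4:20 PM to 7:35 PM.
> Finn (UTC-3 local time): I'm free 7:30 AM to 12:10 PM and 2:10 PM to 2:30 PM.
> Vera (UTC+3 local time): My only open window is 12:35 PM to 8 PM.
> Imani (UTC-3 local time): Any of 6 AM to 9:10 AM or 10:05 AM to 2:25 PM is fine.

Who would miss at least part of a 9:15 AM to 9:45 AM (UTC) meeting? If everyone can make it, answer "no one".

Esperanza in UTC: 09:00-13:00, 13:15-17:25 (add 3h to convert from UTC-3).
Yosef in UTC: 09:10-12:00, 13:20-16:35 (subtract 3h to convert from UTC+3).
Finn in UTC: 10:30-15:10, 17:10-17:30 (add 3h to convert from UTC-3).
Vera in UTC: 09:35-17:00 (subtract 3h to convert from UTC+3).
Imani in UTC: 09:00-12:10, 13:05-17:25 (add 3h to convert from UTC-3).
Esperanza: free for 09:15-09:45. Yosef: free for 09:15-09:45. Finn: not fully free for 09:15-09:45. Vera: not fully free for 09:15-09:45. Imani: free for 09:15-09:45.

Finn, Vera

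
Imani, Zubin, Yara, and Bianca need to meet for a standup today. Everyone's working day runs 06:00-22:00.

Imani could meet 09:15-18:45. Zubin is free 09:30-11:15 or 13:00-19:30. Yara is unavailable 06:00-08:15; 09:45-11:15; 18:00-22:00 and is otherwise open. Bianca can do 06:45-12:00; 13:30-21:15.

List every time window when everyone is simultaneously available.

09:30-09:45, 13:30-18:00

Imani free: 09:15-18:45.
Zubin free: 09:30-11:15, 13:00-19:30.
Yara free: 08:15-09:45, 11:15-18:00 (invert busy blocks within the working day).
Bianca free: 06:45-12:00, 13:30-21:15.
Imani ∩ Zubin: 09:30-11:15, 13:00-18:45.
Imani ∩ Zubin ∩ Yara: 09:30-09:45, 13:00-18:00.
Imani ∩ Zubin ∩ Yara ∩ Bianca: 09:30-09:45, 13:30-18:00.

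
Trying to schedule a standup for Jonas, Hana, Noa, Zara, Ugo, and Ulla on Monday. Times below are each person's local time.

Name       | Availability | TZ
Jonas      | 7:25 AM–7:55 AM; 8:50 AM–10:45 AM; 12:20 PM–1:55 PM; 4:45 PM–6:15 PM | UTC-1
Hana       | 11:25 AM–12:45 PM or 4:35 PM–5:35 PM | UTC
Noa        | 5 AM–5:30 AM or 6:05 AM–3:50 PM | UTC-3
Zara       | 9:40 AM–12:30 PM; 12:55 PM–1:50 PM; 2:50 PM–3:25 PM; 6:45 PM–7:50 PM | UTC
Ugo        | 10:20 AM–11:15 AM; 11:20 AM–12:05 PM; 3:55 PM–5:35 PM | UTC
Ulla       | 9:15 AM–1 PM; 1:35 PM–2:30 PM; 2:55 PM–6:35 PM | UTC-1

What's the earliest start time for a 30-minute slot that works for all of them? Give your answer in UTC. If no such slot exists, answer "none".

none

Jonas in UTC: 08:25-08:55, 09:50-11:45, 13:20-14:55, 17:45-19:15 (add 1h to convert from UTC-1).
Hana in UTC: 11:25-12:45, 16:35-17:35.
Noa in UTC: 08:00-08:30, 09:05-18:50 (add 3h to convert from UTC-3).
Zara in UTC: 09:40-12:30, 12:55-13:50, 14:50-15:25, 18:45-19:50.
Ugo in UTC: 10:20-11:15, 11:20-12:05, 15:55-17:35.
Ulla in UTC: 10:15-14:00, 14:35-15:30, 15:55-19:35 (add 1h to convert from UTC-1).
Jonas ∩ Hana: 11:25-11:45.
Jonas ∩ Hana ∩ Noa: 11:25-11:45.
Jonas ∩ Hana ∩ Noa ∩ Zara: 11:25-11:45.
Jonas ∩ Hana ∩ Noa ∩ Zara ∩ Ugo: 11:25-11:45.
Jonas ∩ Hana ∩ Noa ∩ Zara ∩ Ugo ∩ Ulla: 11:25-11:45.
No common window is at least 30 minutes long.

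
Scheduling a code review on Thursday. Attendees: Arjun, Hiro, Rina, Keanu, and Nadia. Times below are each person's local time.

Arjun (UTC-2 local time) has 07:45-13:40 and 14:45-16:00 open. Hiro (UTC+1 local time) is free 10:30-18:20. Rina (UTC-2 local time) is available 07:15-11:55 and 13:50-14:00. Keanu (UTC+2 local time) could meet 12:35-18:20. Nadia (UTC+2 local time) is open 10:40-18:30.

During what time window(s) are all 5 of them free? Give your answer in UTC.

10:35-13:55

Arjun in UTC: 09:45-15:40, 16:45-18:00 (add 2h to convert from UTC-2).
Hiro in UTC: 09:30-17:20 (subtract 1h to convert from UTC+1).
Rina in UTC: 09:15-13:55, 15:50-16:00 (add 2h to convert from UTC-2).
Keanu in UTC: 10:35-16:20 (subtract 2h to convert from UTC+2).
Nadia in UTC: 08:40-16:30 (subtract 2h to convert from UTC+2).
Arjun ∩ Hiro: 09:45-15:40, 16:45-17:20.
Arjun ∩ Hiro ∩ Rina: 09:45-13:55.
Arjun ∩ Hiro ∩ Rina ∩ Keanu: 10:35-13:55.
Arjun ∩ Hiro ∩ Rina ∩ Keanu ∩ Nadia: 10:35-13:55.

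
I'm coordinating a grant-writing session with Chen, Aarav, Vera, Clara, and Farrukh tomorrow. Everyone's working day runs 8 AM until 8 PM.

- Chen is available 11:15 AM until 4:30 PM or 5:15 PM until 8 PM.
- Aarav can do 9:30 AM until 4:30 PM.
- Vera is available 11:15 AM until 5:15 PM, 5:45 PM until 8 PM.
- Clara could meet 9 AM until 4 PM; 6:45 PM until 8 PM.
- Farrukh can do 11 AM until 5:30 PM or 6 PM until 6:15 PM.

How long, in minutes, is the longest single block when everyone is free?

285

Chen ∩ Aarav: 11:15-16:30.
Chen ∩ Aarav ∩ Vera: 11:15-16:30.
Chen ∩ Aarav ∩ Vera ∩ Clara: 11:15-16:00.
Chen ∩ Aarav ∩ Vera ∩ Clara ∩ Farrukh: 11:15-16:00.
So the common availability across everyone is 11:15-16:00.
The longest is 11:15-16:00 at 285 minutes.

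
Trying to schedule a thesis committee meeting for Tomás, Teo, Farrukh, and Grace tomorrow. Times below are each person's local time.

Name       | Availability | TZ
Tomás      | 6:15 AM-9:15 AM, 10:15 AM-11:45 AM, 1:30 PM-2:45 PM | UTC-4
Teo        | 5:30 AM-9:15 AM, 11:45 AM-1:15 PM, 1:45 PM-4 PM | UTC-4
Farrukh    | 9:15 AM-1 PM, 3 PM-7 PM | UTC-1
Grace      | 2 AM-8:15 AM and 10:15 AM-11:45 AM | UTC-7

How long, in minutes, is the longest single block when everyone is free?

Tomás in UTC: 10:15-13:15, 14:15-15:45, 17:30-18:45 (add 4h to convert from UTC-4).
Teo in UTC: 09:30-13:15, 15:45-17:15, 17:45-20:00 (add 4h to convert from UTC-4).
Farrukh in UTC: 10:15-14:00, 16:00-20:00 (add 1h to convert from UTC-1).
Grace in UTC: 09:00-15:15, 17:15-18:45 (add 7h to convert from UTC-7).
Tomás ∩ Teo: 10:15-13:15, 17:45-18:45.
Tomás ∩ Teo ∩ Farrukh: 10:15-13:15, 17:45-18:45.
Tomás ∩ Teo ∩ Farrukh ∩ Grace: 10:15-13:15, 17:45-18:45.
The longest is 10:15-13:15 at 180 minutes.

180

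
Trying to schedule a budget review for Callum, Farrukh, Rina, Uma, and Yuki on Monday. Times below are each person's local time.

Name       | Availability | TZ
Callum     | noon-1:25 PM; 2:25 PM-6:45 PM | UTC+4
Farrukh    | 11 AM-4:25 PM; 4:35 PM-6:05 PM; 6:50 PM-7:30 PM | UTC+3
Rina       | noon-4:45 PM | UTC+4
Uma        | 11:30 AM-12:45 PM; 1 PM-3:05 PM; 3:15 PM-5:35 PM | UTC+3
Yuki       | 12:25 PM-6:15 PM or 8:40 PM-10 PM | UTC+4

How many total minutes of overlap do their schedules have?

185

Callum in UTC: 08:00-09:25, 10:25-14:45 (subtract 4h to convert from UTC+4).
Farrukh in UTC: 08:00-13:25, 13:35-15:05, 15:50-16:30 (subtract 3h to convert from UTC+3).
Rina in UTC: 08:00-12:45 (subtract 4h to convert from UTC+4).
Uma in UTC: 08:30-09:45, 10:00-12:05, 12:15-14:35 (subtract 3h to convert from UTC+3).
Yuki in UTC: 08:25-14:15, 16:40-18:00 (subtract 4h to convert from UTC+4).
Callum ∩ Farrukh: 08:00-09:25, 10:25-13:25, 13:35-14:45.
Callum ∩ Farrukh ∩ Rina: 08:00-09:25, 10:25-12:45.
Callum ∩ Farrukh ∩ Rina ∩ Uma: 08:30-09:25, 10:25-12:05, 12:15-12:45.
Callum ∩ Farrukh ∩ Rina ∩ Uma ∩ Yuki: 08:30-09:25, 10:25-12:05, 12:15-12:45.
Summing the common windows: 55 + 100 + 30 = 185 minutes.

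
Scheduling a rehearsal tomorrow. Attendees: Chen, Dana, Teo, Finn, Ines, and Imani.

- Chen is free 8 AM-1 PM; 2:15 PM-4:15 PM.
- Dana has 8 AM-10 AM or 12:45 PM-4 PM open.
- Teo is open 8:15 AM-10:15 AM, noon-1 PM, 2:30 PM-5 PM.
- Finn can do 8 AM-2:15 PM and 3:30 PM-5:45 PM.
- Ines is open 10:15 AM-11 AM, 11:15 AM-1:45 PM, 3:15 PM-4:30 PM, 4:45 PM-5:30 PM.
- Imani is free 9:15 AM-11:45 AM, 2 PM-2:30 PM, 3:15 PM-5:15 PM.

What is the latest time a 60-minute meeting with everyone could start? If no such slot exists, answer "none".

Chen ∩ Dana: 08:00-10:00, 12:45-13:00, 14:15-16:00.
Chen ∩ Dana ∩ Teo: 08:15-10:00, 12:45-13:00, 14:30-16:00.
Chen ∩ Dana ∩ Teo ∩ Finn: 08:15-10:00, 12:45-13:00, 15:30-16:00.
Chen ∩ Dana ∩ Teo ∩ Finn ∩ Ines: 12:45-13:00, 15:30-16:00.
Chen ∩ Dana ∩ Teo ∩ Finn ∩ Ines ∩ Imani: 15:30-16:00.
So the common availability across everyone is 15:30-16:00.
No common window is at least 60 minutes long.

none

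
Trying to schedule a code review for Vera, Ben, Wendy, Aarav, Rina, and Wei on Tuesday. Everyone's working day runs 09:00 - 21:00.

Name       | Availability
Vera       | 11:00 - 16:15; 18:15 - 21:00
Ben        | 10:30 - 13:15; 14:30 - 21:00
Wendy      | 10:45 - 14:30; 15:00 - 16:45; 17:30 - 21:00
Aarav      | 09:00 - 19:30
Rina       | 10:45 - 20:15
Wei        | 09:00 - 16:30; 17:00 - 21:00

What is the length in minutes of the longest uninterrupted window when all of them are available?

Vera ∩ Ben: 11:00-13:15, 14:30-16:15, 18:15-21:00.
Vera ∩ Ben ∩ Wendy: 11:00-13:15, 15:00-16:15, 18:15-21:00.
Vera ∩ Ben ∩ Wendy ∩ Aarav: 11:00-13:15, 15:00-16:15, 18:15-19:30.
Vera ∩ Ben ∩ Wendy ∩ Aarav ∩ Rina: 11:00-13:15, 15:00-16:15, 18:15-19:30.
Vera ∩ Ben ∩ Wendy ∩ Aarav ∩ Rina ∩ Wei: 11:00-13:15, 15:00-16:15, 18:15-19:30.
The longest is 11:00-13:15 at 135 minutes.

135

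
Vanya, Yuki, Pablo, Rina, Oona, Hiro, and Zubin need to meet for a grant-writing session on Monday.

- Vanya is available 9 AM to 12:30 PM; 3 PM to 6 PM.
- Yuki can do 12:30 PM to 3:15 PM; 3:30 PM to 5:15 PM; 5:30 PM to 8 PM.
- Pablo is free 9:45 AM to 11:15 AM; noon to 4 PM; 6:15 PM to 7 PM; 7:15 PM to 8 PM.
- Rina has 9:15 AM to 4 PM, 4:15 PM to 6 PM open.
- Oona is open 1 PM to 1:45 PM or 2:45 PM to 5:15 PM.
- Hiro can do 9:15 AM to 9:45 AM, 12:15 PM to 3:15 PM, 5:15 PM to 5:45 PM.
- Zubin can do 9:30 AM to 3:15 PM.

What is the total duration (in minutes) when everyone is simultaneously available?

Vanya ∩ Yuki: 15:00-15:15, 15:30-17:15, 17:30-18:00.
Vanya ∩ Yuki ∩ Pablo: 15:00-15:15, 15:30-16:00.
Vanya ∩ Yuki ∩ Pablo ∩ Rina: 15:00-15:15, 15:30-16:00.
Vanya ∩ Yuki ∩ Pablo ∩ Rina ∩ Oona: 15:00-15:15, 15:30-16:00.
Vanya ∩ Yuki ∩ Pablo ∩ Rina ∩ Oona ∩ Hiro: 15:00-15:15.
Vanya ∩ Yuki ∩ Pablo ∩ Rina ∩ Oona ∩ Hiro ∩ Zubin: 15:00-15:15.
That's a single block of 15 minutes.

15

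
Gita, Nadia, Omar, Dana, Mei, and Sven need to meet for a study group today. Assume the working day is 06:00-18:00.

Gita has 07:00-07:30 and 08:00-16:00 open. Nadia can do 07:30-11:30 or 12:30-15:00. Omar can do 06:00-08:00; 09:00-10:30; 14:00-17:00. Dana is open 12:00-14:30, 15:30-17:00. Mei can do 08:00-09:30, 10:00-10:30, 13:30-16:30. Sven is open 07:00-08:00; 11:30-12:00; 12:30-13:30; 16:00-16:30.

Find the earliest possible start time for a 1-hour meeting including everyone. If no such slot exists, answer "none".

Gita ∩ Nadia: 08:00-11:30, 12:30-15:00.
Gita ∩ Nadia ∩ Omar: 09:00-10:30, 14:00-15:00.
Gita ∩ Nadia ∩ Omar ∩ Dana: 14:00-14:30.
Gita ∩ Nadia ∩ Omar ∩ Dana ∩ Mei: 14:00-14:30.
Gita ∩ Nadia ∩ Omar ∩ Dana ∩ Mei ∩ Sven: ∅.
There is no time when everyone is free.
No common window is at least 60 minutes long.

none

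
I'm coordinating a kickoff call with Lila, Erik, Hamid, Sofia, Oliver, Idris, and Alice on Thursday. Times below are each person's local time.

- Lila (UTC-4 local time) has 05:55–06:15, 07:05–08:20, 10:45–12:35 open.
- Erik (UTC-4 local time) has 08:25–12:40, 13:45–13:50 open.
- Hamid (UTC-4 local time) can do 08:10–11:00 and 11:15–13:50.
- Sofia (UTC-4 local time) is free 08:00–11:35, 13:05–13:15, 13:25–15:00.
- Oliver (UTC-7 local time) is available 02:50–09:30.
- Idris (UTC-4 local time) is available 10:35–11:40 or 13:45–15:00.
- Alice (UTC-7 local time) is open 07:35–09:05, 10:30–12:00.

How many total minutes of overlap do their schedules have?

Lila in UTC: 09:55-10:15, 11:05-12:20, 14:45-16:35 (add 4h to convert from UTC-4).
Erik in UTC: 12:25-16:40, 17:45-17:50 (add 4h to convert from UTC-4).
Hamid in UTC: 12:10-15:00, 15:15-17:50 (add 4h to convert from UTC-4).
Sofia in UTC: 12:00-15:35, 17:05-17:15, 17:25-19:00 (add 4h to convert from UTC-4).
Oliver in UTC: 09:50-16:30 (add 7h to convert from UTC-7).
Idris in UTC: 14:35-15:40, 17:45-19:00 (add 4h to convert from UTC-4).
Alice in UTC: 14:35-16:05, 17:30-19:00 (add 7h to convert from UTC-7).
Lila ∩ Erik: 14:45-16:35.
Lila ∩ Erik ∩ Hamid: 14:45-15:00, 15:15-16:35.
Lila ∩ Erik ∩ Hamid ∩ Sofia: 14:45-15:00, 15:15-15:35.
Lila ∩ Erik ∩ Hamid ∩ Sofia ∩ Oliver: 14:45-15:00, 15:15-15:35.
Lila ∩ Erik ∩ Hamid ∩ Sofia ∩ Oliver ∩ Idris: 14:45-15:00, 15:15-15:35.
Lila ∩ Erik ∩ Hamid ∩ Sofia ∩ Oliver ∩ Idris ∩ Alice: 14:45-15:00, 15:15-15:35.
Summing the common windows: 15 + 20 = 35 minutes.

35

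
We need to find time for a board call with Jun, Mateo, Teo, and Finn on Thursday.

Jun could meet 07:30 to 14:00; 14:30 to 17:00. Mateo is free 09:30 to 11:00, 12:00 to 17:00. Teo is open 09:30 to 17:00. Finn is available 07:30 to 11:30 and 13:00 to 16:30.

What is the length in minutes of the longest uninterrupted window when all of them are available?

120

Jun ∩ Mateo: 09:30-11:00, 12:00-14:00, 14:30-17:00.
Jun ∩ Mateo ∩ Teo: 09:30-11:00, 12:00-14:00, 14:30-17:00.
Jun ∩ Mateo ∩ Teo ∩ Finn: 09:30-11:00, 13:00-14:00, 14:30-16:30.
The longest is 14:30-16:30 at 120 minutes.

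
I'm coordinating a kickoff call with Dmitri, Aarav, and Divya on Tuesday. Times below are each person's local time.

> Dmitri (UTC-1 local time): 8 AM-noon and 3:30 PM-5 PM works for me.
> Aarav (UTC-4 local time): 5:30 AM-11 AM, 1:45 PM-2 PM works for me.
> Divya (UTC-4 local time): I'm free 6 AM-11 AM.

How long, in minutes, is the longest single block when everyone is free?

Dmitri in UTC: 09:00-13:00, 16:30-18:00 (add 1h to convert from UTC-1).
Aarav in UTC: 09:30-15:00, 17:45-18:00 (add 4h to convert from UTC-4).
Divya in UTC: 10:00-15:00 (add 4h to convert from UTC-4).
Dmitri ∩ Aarav: 09:30-13:00, 17:45-18:00.
Dmitri ∩ Aarav ∩ Divya: 10:00-13:00.
The longest is 10:00-13:00 at 180 minutes.

180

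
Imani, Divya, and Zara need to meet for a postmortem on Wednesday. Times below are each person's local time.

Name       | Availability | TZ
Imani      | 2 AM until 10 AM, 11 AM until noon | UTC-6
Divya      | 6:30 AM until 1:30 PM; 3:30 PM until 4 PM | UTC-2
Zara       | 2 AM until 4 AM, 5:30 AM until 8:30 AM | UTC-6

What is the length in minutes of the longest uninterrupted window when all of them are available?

180

Imani in UTC: 08:00-16:00, 17:00-18:00 (add 6h to convert from UTC-6).
Divya in UTC: 08:30-15:30, 17:30-18:00 (add 2h to convert from UTC-2).
Zara in UTC: 08:00-10:00, 11:30-14:30 (add 6h to convert from UTC-6).
Imani ∩ Divya: 08:30-15:30, 17:30-18:00.
Imani ∩ Divya ∩ Zara: 08:30-10:00, 11:30-14:30.
The longest is 11:30-14:30 at 180 minutes.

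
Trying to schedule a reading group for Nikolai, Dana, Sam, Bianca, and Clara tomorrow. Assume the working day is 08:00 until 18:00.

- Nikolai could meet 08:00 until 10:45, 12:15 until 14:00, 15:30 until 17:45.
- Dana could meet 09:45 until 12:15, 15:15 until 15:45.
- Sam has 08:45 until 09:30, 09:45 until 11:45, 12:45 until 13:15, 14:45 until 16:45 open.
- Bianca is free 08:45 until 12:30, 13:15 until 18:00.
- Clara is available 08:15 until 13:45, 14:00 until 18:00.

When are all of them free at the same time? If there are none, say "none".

09:45-10:45, 15:30-15:45

Nikolai ∩ Dana: 09:45-10:45, 15:30-15:45.
Nikolai ∩ Dana ∩ Sam: 09:45-10:45, 15:30-15:45.
Nikolai ∩ Dana ∩ Sam ∩ Bianca: 09:45-10:45, 15:30-15:45.
Nikolai ∩ Dana ∩ Sam ∩ Bianca ∩ Clara: 09:45-10:45, 15:30-15:45.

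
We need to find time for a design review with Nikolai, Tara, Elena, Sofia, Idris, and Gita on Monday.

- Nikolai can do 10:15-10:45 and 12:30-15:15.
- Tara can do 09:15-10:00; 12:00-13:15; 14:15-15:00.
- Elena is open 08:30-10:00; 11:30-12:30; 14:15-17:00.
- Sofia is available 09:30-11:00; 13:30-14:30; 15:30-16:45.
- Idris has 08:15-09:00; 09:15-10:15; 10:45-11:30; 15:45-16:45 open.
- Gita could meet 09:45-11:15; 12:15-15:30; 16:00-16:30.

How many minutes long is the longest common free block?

Nikolai ∩ Tara: 12:30-13:15, 14:15-15:00.
Nikolai ∩ Tara ∩ Elena: 14:15-15:00.
Nikolai ∩ Tara ∩ Elena ∩ Sofia: 14:15-14:30.
Nikolai ∩ Tara ∩ Elena ∩ Sofia ∩ Idris: ∅.
Nikolai ∩ Tara ∩ Elena ∩ Sofia ∩ Idris ∩ Gita: ∅.
There is no time when everyone is free.
No common window exists, so the longest block is 0 minutes.

0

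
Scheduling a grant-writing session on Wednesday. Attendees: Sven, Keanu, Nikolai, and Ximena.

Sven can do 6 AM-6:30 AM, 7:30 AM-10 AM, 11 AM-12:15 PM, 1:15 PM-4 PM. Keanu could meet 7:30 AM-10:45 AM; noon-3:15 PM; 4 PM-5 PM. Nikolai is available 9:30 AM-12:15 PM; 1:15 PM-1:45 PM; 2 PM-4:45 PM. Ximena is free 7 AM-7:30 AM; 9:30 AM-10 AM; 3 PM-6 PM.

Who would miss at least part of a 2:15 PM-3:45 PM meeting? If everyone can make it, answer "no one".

Sven: free for 14:15-15:45. Keanu: not fully free for 14:15-15:45. Nikolai: free for 14:15-15:45. Ximena: not fully free for 14:15-15:45.

Keanu, Ximena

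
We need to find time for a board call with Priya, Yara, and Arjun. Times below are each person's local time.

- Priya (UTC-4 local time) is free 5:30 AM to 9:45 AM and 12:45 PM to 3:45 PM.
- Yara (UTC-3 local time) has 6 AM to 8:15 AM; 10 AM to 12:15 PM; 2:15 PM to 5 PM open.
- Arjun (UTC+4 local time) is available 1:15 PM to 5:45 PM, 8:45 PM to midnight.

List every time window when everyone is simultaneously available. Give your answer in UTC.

09:30-11:15, 13:00-13:45, 17:15-19:45

Priya in UTC: 09:30-13:45, 16:45-19:45 (add 4h to convert from UTC-4).
Yara in UTC: 09:00-11:15, 13:00-15:15, 17:15-20:00 (add 3h to convert from UTC-3).
Arjun in UTC: 09:15-13:45, 16:45-20:00 (subtract 4h to convert from UTC+4).
Priya ∩ Yara: 09:30-11:15, 13:00-13:45, 17:15-19:45.
Priya ∩ Yara ∩ Arjun: 09:30-11:15, 13:00-13:45, 17:15-19:45.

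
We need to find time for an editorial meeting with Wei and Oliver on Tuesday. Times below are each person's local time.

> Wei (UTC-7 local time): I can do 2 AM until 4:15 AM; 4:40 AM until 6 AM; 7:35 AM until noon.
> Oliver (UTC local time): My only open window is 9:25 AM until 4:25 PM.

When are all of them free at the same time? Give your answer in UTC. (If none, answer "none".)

09:25-11:15, 11:40-13:00, 14:35-16:25

Wei in UTC: 09:00-11:15, 11:40-13:00, 14:35-19:00 (add 7h to convert from UTC-7).
Oliver in UTC: 09:25-16:25.
Wei ∩ Oliver: 09:25-11:15, 11:40-13:00, 14:35-16:25.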